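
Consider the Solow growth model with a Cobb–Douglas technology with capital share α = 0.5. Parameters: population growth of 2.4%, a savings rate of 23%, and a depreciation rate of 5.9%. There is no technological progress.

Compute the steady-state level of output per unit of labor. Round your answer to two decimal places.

At the steady state, Δk = 0, so s·k^α = (n + δ)·k.
Rearranging, k^(1−α) = s / (n + δ).
k^0.5 = 0.23 / (0.024 + 0.059) = 0.23 / 0.083 = 2.7711
k* = 2.7711^(1/0.5) ≈ 7.6790
y* = (k*)^α = 7.6790^0.5 ≈ 2.7711

y* ≈ 2.77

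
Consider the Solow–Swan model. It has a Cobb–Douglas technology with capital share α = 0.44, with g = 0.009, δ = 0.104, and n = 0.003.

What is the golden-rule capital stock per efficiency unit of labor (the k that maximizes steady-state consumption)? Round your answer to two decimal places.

The golden rule sets f'(k) = n + g + δ, i.e. α·k^(α−1) = n + g + δ.
So k^(1−α) = α / (n + g + δ) = 0.44 / 0.116 = 3.7931.
k_gold = 3.7931^(1/0.56) ≈ 10.8123

k_gold ≈ 10.81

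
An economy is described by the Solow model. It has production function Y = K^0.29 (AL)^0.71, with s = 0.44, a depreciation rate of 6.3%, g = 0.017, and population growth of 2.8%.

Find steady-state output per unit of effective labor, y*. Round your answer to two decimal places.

y* ≈ 1.77

At the steady state, Δk = 0, so s·k^α = (n + g + δ)·k.
Dividing both sides by k: k^(1−α) = s / (n + g + δ).
k^0.71 = 0.44 / (0.028 + 0.017 + 0.063) = 0.44 / 0.108 = 4.0741
k* = 4.0741^(1/0.71) ≈ 7.2310
y* = (k*)^α = 7.2310^0.29 ≈ 1.7749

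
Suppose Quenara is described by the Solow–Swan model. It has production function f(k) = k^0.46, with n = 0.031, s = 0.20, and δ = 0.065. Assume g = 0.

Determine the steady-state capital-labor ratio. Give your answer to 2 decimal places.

Steady state requires s·f(k) = (n + δ)·k, i.e. s·k^α = (n + δ)·k.
Dividing both sides by k: k^(1−α) = s / (n + δ).
k^0.54 = 0.20 / (0.031 + 0.065) = 0.20 / 0.096 = 2.0833
k* = 2.0833^(1/0.54) ≈ 3.8930

k* ≈ 3.89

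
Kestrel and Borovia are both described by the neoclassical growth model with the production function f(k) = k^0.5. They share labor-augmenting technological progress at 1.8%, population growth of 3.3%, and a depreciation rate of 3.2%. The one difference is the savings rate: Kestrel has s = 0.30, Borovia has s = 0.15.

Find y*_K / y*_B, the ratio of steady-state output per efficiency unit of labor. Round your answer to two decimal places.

ratio ≈ 2.00

Steady-state y* = [s/(n + g + δ)]^(α/(1−α)), so the ratio is [ (s_K/(n + g + δ)_K) / (s_B/(n + g + δ)_B) ]^1.
s_K/(n + g + δ)_K = 0.30/0.083 = 3.6145; s_B/(n + g + δ)_B = 0.15/0.083 = 1.8072.
Ratio = (3.6145/1.8072)^1 = 2.0001^1 ≈ 2.0001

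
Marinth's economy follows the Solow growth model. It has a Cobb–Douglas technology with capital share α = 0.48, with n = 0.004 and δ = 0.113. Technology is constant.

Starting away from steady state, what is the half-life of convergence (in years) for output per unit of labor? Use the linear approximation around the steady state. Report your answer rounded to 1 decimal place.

t_½ ≈ 11.4 years

Near the steady state the convergence rate is λ = (1 − α)(n + δ).
λ = (1 − 0.48) × 0.117 = 0.52 × 0.117 = 0.06084
Half-life = ln 2 / λ = 0.6931 / 0.06084 ≈ 11.39 years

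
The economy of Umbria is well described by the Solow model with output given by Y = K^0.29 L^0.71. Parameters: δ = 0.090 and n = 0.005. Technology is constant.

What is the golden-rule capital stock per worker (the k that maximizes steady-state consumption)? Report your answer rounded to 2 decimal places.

The golden rule sets f'(k) = n + δ, i.e. α·k^(α−1) = n + δ.
So k^(1−α) = α / (n + δ) = 0.29 / 0.095 = 3.0526.
k_gold = 3.0526^(1/0.71) ≈ 4.8154

k_gold ≈ 4.82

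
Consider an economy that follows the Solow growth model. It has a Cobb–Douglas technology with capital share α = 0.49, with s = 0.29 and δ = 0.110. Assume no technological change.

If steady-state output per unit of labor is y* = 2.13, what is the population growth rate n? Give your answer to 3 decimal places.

n ≈ 0.022

Steady state requires s·f(k) = (n + δ)·k, i.e. s·k^α = (n + δ)·k.
Since y* = [s/(n + δ)]^(α/(1−α)), we have s/(n + δ) = (y*)^((1−α)/α) = 2.13^1.0408 = 2.1967.
Therefore n + δ = s / 2.1967 = 0.29 / 2.1967 = 0.1320, so n = 0.1320 − 0.110 = 0.0220.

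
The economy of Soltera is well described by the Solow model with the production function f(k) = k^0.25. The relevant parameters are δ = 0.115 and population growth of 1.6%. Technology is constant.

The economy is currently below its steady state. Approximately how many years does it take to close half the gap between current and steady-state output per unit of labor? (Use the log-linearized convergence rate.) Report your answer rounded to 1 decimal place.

Near the steady state the convergence rate is λ = (1 − α)(n + δ).
λ = (1 − 0.25) × 0.131 = 0.75 × 0.131 = 0.09825
Half-life = ln 2 / λ = 0.6931 / 0.09825 ≈ 7.05 years

t_½ ≈ 7.1 years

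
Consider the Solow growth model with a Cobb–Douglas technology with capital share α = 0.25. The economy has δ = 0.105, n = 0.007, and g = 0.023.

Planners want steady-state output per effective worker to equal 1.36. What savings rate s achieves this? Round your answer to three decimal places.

s ≈ 0.340

At the steady state, Δk = 0, so s·k^α = (n + g + δ)·k.
Since y* = [s/(n + g + δ)]^(α/(1−α)), we have s/(n + g + δ) = (y*)^((1−α)/α) = 1.36^3 = 2.5155.
Therefore s = 2.5155 × (n + g + δ) = 2.5155 × 0.135 = 0.3396.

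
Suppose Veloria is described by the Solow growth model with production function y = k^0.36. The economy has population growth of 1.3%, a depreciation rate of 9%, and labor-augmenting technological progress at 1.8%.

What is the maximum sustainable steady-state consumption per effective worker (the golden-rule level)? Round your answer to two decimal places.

c_gold ≈ 1.18

At the golden rule, f'(k) = n + g + δ, so α·k^(α−1) = n + g + δ and k_gold = (α/(n + g + δ))^(1/(1−α)).
k_gold = (0.36/0.121)^(1/0.64) = 2.9752^1.5625 ≈ 5.4938
c_gold = f(k_gold) − (n + g + δ)·k_gold = 1.8465 − 0.121×5.4938 ≈ 1.1818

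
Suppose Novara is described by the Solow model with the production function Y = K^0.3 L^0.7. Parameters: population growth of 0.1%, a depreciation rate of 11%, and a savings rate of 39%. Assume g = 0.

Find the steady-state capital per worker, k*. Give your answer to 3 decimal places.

In steady state, investment equals break-even investment: s·k^α = (n + δ)·k.
Rearranging, k^(1−α) = s / (n + δ).
k^0.7 = 0.39 / (0.001 + 0.110) = 0.39 / 0.111 = 3.5135
k* = 3.5135^(1/0.7) ≈ 6.0204

k* = 6.020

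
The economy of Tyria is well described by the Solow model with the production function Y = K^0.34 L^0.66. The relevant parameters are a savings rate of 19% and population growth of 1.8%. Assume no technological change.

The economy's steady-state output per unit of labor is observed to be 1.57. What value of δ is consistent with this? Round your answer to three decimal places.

Steady state requires s·f(k) = (n + δ)·k, i.e. s·k^α = (n + δ)·k.
Since y* = [s/(n + δ)]^(α/(1−α)), we have s/(n + δ) = (y*)^((1−α)/α) = 1.57^1.9412 = 2.4004.
Therefore n + δ = s / 2.4004 = 0.19 / 2.4004 = 0.0792, so δ = 0.0792 − 0.018 = 0.0612.

δ ≈ 0.061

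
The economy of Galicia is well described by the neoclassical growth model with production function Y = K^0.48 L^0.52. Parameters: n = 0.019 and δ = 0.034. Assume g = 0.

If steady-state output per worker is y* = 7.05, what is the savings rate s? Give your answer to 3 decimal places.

s ≈ 0.440

In steady state, investment equals break-even investment: s·k^α = (n + δ)·k.
Since y* = [s/(n + δ)]^(α/(1−α)), we have s/(n + δ) = (y*)^((1−α)/α) = 7.05^1.0833 = 8.2955.
Therefore s = 8.2955 × (n + δ) = 8.2955 × 0.053 = 0.4397.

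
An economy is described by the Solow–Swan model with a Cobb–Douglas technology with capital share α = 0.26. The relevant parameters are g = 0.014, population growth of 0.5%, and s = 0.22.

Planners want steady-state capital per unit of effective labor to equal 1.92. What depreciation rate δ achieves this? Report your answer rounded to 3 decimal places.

Steady state requires s·f(k) = (n + g + δ)·k, i.e. s·k^α = (n + g + δ)·k.
So s / (n + g + δ) = (k*)^(1−α) = 1.92^0.74 = 1.6205.
Therefore n + g + δ = s / 1.6205 = 0.22 / 1.6205 = 0.1358, so δ = 0.1358 − 0.019 = 0.1168.

δ ≈ 0.117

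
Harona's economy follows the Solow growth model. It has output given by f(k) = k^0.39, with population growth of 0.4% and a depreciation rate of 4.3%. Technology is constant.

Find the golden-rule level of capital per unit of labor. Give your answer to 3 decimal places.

k_gold ≈ 32.100

The golden rule sets f'(k) = n + δ, i.e. α·k^(α−1) = n + δ.
So k^(1−α) = α / (n + δ) = 0.39 / 0.047 = 8.2979.
k_gold = 8.2979^(1/0.61) ≈ 32.1000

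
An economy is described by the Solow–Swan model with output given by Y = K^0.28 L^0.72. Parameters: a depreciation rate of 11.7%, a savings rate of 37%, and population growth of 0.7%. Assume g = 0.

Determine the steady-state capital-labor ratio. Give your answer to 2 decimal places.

At the steady state, Δk = 0, so s·k^α = (n + δ)·k.
Dividing both sides by k: k^(1−α) = s / (n + δ).
k^0.72 = 0.37 / (0.007 + 0.117) = 0.37 / 0.124 = 2.9839
k* = 2.9839^(1/0.72) ≈ 4.5648

k* ≈ 4.56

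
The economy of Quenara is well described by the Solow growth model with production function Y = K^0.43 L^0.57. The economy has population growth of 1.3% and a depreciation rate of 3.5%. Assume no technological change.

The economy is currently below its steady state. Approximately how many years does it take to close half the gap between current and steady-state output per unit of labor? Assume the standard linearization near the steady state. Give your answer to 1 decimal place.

about 25.3 years

Near the steady state the convergence rate is λ = (1 − α)(n + δ).
λ = (1 − 0.43) × 0.048 = 0.57 × 0.048 = 0.02736
Half-life = ln 2 / λ = 0.6931 / 0.02736 ≈ 25.33 years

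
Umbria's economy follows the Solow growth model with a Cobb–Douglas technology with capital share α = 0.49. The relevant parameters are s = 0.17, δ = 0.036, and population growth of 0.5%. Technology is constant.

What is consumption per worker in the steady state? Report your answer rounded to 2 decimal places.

c* = 3.25

At the steady state, Δk = 0, so s·k^α = (n + δ)·k.
Dividing both sides by k: k^(1−α) = s / (n + δ).
k^0.51 = 0.17 / (0.005 + 0.036) = 0.17 / 0.041 = 4.1463
k* = 4.1463^(1/0.51) ≈ 16.2592
y* = (k*)^α = 16.2592^0.49 ≈ 3.9214
c* = (1 − s)·y* = (1 − 0.17) × 3.9214 ≈ 3.2548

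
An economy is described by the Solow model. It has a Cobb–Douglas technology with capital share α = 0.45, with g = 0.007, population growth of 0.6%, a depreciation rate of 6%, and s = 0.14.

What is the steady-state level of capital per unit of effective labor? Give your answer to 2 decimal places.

At the steady state, Δk = 0, so s·k^α = (n + g + δ)·k.
Dividing both sides by k: k^(1−α) = s / (n + g + δ).
k^0.55 = 0.14 / (0.006 + 0.007 + 0.060) = 0.14 / 0.073 = 1.9178
k* = 1.9178^(1/0.55) ≈ 3.2673

k* = 3.27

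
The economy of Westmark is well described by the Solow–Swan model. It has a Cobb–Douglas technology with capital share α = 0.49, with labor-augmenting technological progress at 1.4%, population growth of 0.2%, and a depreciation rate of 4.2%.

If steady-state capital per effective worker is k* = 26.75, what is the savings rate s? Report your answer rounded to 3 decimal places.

At the steady state, Δk = 0, so s·k^α = (n + g + δ)·k.
So s / (n + g + δ) = (k*)^(1−α) = 26.75^0.51 = 5.3448.
Therefore s = 5.3448 × (n + g + δ) = 5.3448 × 0.058 = 0.3100.

s ≈ 0.310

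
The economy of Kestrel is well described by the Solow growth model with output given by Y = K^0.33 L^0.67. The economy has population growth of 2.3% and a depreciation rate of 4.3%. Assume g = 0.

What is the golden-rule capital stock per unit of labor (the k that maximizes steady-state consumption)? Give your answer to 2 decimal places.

The golden rule sets f'(k) = n + δ, i.e. α·k^(α−1) = n + δ.
So k^(1−α) = α / (n + δ) = 0.33 / 0.066 = 5.0000.
k_gold = 5.0000^(1/0.67) ≈ 11.0469

k_gold ≈ 11.05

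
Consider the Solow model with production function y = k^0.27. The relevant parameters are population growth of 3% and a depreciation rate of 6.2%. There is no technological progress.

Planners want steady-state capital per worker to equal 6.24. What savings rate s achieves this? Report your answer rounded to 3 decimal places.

Steady state requires s·f(k) = (n + δ)·k, i.e. s·k^α = (n + δ)·k.
So s / (n + δ) = (k*)^(1−α) = 6.24^0.73 = 3.8061.
Therefore s = 3.8061 × (n + δ) = 3.8061 × 0.092 = 0.3502.

s ≈ 0.350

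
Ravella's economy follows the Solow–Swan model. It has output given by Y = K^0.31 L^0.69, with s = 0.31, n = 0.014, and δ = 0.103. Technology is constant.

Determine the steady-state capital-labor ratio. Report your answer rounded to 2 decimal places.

Steady state requires s·f(k) = (n + δ)·k, i.e. s·k^α = (n + δ)·k.
Dividing both sides by k: k^(1−α) = s / (n + δ).
k^0.69 = 0.31 / (0.014 + 0.103) = 0.31 / 0.117 = 2.6496
k* = 2.6496^(1/0.69) ≈ 4.1049

k* = 4.10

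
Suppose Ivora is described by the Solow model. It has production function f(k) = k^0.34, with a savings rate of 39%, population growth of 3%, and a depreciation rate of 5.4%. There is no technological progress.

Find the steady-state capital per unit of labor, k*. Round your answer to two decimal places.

In steady state, investment equals break-even investment: s·k^α = (n + δ)·k.
Dividing both sides by k: k^(1−α) = s / (n + δ).
k^0.66 = 0.39 / (0.030 + 0.054) = 0.39 / 0.084 = 4.6429
k* = 4.6429^(1/0.66) ≈ 10.2397

k* = 10.24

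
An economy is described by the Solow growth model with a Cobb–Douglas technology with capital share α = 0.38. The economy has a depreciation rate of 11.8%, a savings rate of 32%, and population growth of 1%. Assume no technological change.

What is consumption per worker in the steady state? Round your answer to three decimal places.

Steady state requires s·f(k) = (n + δ)·k, i.e. s·k^α = (n + δ)·k.
Rearranging, k^(1−α) = s / (n + δ).
k^0.62 = 0.32 / (0.010 + 0.118) = 0.32 / 0.128 = 2.5000
k* = 2.5000^(1/0.62) ≈ 4.3837
y* = (k*)^α = 4.3837^0.38 ≈ 1.7535
c* = (1 − s)·y* = (1 − 0.32) × 1.7535 ≈ 1.1924

c* = 1.192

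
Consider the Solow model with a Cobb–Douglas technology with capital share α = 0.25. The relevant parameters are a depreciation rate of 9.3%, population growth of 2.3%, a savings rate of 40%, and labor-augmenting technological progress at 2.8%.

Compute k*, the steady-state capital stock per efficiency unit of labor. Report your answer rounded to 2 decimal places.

In steady state, investment equals break-even investment: s·k^α = (n + g + δ)·k.
Rearranging, k^(1−α) = s / (n + g + δ).
k^0.75 = 0.40 / (0.023 + 0.028 + 0.093) = 0.40 / 0.144 = 2.7778
k* = 2.7778^(1/0.75) ≈ 3.9048

k* ≈ 3.90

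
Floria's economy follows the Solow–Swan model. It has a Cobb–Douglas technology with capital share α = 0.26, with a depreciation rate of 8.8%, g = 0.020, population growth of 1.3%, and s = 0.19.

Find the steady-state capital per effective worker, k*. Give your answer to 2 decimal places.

k* ≈ 1.84

Steady state requires s·f(k) = (n + g + δ)·k, i.e. s·k^α = (n + g + δ)·k.
Dividing both sides by k: k^(1−α) = s / (n + g + δ).
k^0.74 = 0.19 / (0.013 + 0.020 + 0.088) = 0.19 / 0.121 = 1.5702
k* = 1.5702^(1/0.74) ≈ 1.8399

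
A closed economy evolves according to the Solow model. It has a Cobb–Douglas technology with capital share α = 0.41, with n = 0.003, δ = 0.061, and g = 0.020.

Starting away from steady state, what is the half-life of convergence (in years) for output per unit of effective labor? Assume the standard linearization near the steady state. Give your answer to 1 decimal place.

Near the steady state the convergence rate is λ = (1 − α)(n + g + δ).
λ = (1 − 0.41) × 0.084 = 0.59 × 0.084 = 0.04956
Half-life = ln 2 / λ = 0.6931 / 0.04956 ≈ 13.99 years

about 14.0 years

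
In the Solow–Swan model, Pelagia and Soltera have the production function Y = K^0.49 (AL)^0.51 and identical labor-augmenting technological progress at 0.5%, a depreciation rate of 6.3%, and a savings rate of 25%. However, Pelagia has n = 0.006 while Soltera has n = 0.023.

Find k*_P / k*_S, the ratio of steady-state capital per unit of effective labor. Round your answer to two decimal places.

Steady-state k* = [s/(n + g + δ)]^(1/(1−α)), so the ratio is [ (s_P/(n + g + δ)_P) / (s_S/(n + g + δ)_S) ]^1.9608.
s_P/(n + g + δ)_P = 0.25/0.074 = 3.3784; s_S/(n + g + δ)_S = 0.25/0.091 = 2.7473.
Ratio = (3.3784/2.7473)^1.9608 = 1.2297^1.9608 ≈ 1.5000

k*_P / k*_S ≈ 1.50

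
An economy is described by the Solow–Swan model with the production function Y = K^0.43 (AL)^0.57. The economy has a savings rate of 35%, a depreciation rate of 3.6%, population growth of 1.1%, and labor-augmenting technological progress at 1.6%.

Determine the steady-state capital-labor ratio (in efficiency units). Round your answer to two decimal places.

k* ≈ 20.26

In steady state, investment equals break-even investment: s·k^α = (n + g + δ)·k.
Dividing both sides by k: k^(1−α) = s / (n + g + δ).
k^0.57 = 0.35 / (0.011 + 0.016 + 0.036) = 0.35 / 0.063 = 5.5556
k* = 5.5556^(1/0.57) ≈ 20.2556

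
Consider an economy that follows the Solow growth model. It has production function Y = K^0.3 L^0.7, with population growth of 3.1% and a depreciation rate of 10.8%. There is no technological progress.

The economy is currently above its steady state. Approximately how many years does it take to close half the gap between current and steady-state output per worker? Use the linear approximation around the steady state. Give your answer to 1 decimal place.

half-life ≈ 7.1 years

Near the steady state the convergence rate is λ = (1 − α)(n + δ).
λ = (1 − 0.3) × 0.139 = 0.7 × 0.139 = 0.0973
Half-life = ln 2 / λ = 0.6931 / 0.0973 ≈ 7.12 years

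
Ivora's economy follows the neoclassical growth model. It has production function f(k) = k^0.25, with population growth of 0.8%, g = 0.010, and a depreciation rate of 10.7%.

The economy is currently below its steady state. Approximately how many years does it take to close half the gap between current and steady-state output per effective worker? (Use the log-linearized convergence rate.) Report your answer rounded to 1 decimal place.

t_½ ≈ 7.4 years

Near the steady state the convergence rate is λ = (1 − α)(n + g + δ).
λ = (1 − 0.25) × 0.125 = 0.75 × 0.125 = 0.09375
Half-life = ln 2 / λ = 0.6931 / 0.09375 ≈ 7.39 years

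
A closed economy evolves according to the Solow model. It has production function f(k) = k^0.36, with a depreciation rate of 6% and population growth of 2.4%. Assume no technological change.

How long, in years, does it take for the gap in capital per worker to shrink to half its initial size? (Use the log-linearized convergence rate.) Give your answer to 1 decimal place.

Near the steady state the convergence rate is λ = (1 − α)(n + δ).
λ = (1 − 0.36) × 0.084 = 0.64 × 0.084 = 0.05376
Half-life = ln 2 / λ = 0.6931 / 0.05376 ≈ 12.89 years

half-life ≈ 12.9 years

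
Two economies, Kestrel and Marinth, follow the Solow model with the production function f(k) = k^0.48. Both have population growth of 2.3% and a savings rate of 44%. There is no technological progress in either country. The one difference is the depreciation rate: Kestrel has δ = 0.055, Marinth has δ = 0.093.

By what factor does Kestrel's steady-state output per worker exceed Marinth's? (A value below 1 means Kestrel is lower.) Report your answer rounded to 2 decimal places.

Steady-state y* = [s/(n + δ)]^(α/(1−α)), so the ratio is [ (s_K/(n + δ)_K) / (s_M/(n + δ)_M) ]^0.9231.
s_K/(n + δ)_K = 0.44/0.078 = 5.6410; s_M/(n + δ)_M = 0.44/0.116 = 3.7931.
Ratio = (5.6410/3.7931)^0.9231 = 1.4872^0.9231 ≈ 1.4425

ratio ≈ 1.44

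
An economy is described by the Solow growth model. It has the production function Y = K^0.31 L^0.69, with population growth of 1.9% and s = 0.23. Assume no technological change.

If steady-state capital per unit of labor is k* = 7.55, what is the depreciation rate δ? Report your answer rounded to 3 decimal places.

In steady state, investment equals break-even investment: s·k^α = (n + δ)·k.
So s / (n + δ) = (k*)^(1−α) = 7.55^0.69 = 4.0344.
Therefore n + δ = s / 4.0344 = 0.23 / 4.0344 = 0.0570, so δ = 0.0570 − 0.019 = 0.0380.

δ ≈ 0.038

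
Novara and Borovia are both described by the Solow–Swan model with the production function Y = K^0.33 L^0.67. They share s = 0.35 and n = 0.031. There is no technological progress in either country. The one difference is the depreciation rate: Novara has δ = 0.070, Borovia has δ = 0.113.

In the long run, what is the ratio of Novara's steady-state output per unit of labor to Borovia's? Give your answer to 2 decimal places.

Steady-state y* = [s/(n + δ)]^(α/(1−α)), so the ratio is [ (s_N/(n + δ)_N) / (s_B/(n + δ)_B) ]^0.4925.
s_N/(n + δ)_N = 0.35/0.101 = 3.4653; s_B/(n + δ)_B = 0.35/0.144 = 2.4306.
Ratio = (3.4653/2.4306)^0.4925 = 1.4257^0.4925 ≈ 1.1909

y*_N / y*_B ≈ 1.19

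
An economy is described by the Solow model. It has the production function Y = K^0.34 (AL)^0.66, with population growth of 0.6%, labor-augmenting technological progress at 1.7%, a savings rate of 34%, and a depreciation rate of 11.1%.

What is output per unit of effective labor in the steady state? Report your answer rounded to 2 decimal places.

At the steady state, Δk = 0, so s·k^α = (n + g + δ)·k.
Dividing both sides by k: k^(1−α) = s / (n + g + δ).
k^0.66 = 0.34 / (0.006 + 0.017 + 0.111) = 0.34 / 0.134 = 2.5373
k* = 2.5373^(1/0.66) ≈ 4.0991
y* = (k*)^α = 4.0991^0.34 ≈ 1.6155

y* = 1.62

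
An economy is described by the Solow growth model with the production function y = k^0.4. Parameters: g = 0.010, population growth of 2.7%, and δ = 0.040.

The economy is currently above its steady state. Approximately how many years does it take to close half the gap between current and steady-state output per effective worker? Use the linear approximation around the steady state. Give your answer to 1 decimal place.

about 15.0 years

Near the steady state the convergence rate is λ = (1 − α)(n + g + δ).
λ = (1 − 0.4) × 0.077 = 0.6 × 0.077 = 0.0462
Half-life = ln 2 / λ = 0.6931 / 0.0462 ≈ 15.00 years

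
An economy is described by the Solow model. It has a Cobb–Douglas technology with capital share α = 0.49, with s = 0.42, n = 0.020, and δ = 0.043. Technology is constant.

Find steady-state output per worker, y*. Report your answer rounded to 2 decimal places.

Steady state requires s·f(k) = (n + δ)·k, i.e. s·k^α = (n + δ)·k.
Rearranging, k^(1−α) = s / (n + δ).
k^0.51 = 0.42 / (0.020 + 0.043) = 0.42 / 0.063 = 6.6667
k* = 6.6667^(1/0.51) ≈ 41.2583
y* = (k*)^α = 41.2583^0.49 ≈ 6.1887

y* = 6.19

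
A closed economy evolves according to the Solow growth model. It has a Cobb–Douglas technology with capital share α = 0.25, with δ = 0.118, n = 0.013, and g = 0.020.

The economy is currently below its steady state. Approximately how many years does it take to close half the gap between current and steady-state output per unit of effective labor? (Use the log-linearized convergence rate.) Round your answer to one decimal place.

Near the steady state the convergence rate is λ = (1 − α)(n + g + δ).
λ = (1 − 0.25) × 0.151 = 0.75 × 0.151 = 0.11325
Half-life = ln 2 / λ = 0.6931 / 0.11325 ≈ 6.12 years

half-life ≈ 6.1 years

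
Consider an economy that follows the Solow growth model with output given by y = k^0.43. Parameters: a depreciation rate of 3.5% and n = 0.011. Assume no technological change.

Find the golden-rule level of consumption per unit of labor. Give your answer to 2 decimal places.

At the golden rule, f'(k) = n + δ, so α·k^(α−1) = n + δ and k_gold = (α/(n + δ))^(1/(1−α)).
k_gold = (0.43/0.046)^(1/0.57) = 9.3478^1.7544 ≈ 50.4676
c_gold = f(k_gold) − (n + δ)·k_gold = 5.3988 − 0.046×50.4676 ≈ 3.0773

c_gold ≈ 3.08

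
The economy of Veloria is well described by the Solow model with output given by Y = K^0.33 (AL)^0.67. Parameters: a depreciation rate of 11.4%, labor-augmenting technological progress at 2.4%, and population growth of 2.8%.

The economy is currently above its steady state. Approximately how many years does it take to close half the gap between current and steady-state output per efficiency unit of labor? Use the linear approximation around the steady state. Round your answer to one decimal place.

t_½ ≈ 6.2 years

Near the steady state the convergence rate is λ = (1 − α)(n + g + δ).
λ = (1 − 0.33) × 0.166 = 0.67 × 0.166 = 0.11122
Half-life = ln 2 / λ = 0.6931 / 0.11122 ≈ 6.23 years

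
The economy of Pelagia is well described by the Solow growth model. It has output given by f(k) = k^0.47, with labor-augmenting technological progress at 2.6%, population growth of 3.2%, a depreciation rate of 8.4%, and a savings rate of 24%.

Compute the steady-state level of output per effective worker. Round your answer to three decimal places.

Steady state requires s·f(k) = (n + g + δ)·k, i.e. s·k^α = (n + g + δ)·k.
Dividing both sides by k: k^(1−α) = s / (n + g + δ).
k^0.53 = 0.24 / (0.032 + 0.026 + 0.084) = 0.24 / 0.142 = 1.6901
k* = 1.6901^(1/0.53) ≈ 2.6917
y* = (k*)^α = 2.6917^0.47 ≈ 1.5926

y* ≈ 1.593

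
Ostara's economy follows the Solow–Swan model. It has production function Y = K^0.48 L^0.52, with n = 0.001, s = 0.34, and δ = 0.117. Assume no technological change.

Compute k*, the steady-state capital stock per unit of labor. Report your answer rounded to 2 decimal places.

At the steady state, Δk = 0, so s·k^α = (n + δ)·k.
Rearranging, k^(1−α) = s / (n + δ).
k^0.52 = 0.34 / (0.001 + 0.117) = 0.34 / 0.118 = 2.8814
k* = 2.8814^(1/0.52) ≈ 7.6534

k* = 7.65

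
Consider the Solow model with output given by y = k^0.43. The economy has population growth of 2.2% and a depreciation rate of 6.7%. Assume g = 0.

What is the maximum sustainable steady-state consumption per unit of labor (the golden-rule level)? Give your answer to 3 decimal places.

c_gold ≈ 1.870

At the golden rule, f'(k) = n + δ, so α·k^(α−1) = n + δ and k_gold = (α/(n + δ))^(1/(1−α)).
k_gold = (0.43/0.089)^(1/0.57) = 4.8315^1.7544 ≈ 15.8545
c_gold = f(k_gold) − (n + δ)·k_gold = 3.2814 − 0.089×15.8545 ≈ 1.8703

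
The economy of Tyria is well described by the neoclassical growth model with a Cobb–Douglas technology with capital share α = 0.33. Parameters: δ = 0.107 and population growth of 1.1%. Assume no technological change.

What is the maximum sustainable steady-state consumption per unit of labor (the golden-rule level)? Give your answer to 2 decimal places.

At the golden rule, f'(k) = n + δ, so α·k^(α−1) = n + δ and k_gold = (α/(n + δ))^(1/(1−α)).
k_gold = (0.33/0.118)^(1/0.67) = 2.7966^1.4925 ≈ 4.6408
c_gold = f(k_gold) − (n + δ)·k_gold = 1.6595 − 0.118×4.6408 ≈ 1.1119

c_gold ≈ 1.11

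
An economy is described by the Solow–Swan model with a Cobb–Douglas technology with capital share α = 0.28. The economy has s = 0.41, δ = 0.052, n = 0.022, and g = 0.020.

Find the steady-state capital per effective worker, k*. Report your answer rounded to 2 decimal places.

Steady state requires s·f(k) = (n + g + δ)·k, i.e. s·k^α = (n + g + δ)·k.
Rearranging, k^(1−α) = s / (n + g + δ).
k^0.72 = 0.41 / (0.022 + 0.020 + 0.052) = 0.41 / 0.094 = 4.3617
k* = 4.3617^(1/0.72) ≈ 7.7341

k* = 7.73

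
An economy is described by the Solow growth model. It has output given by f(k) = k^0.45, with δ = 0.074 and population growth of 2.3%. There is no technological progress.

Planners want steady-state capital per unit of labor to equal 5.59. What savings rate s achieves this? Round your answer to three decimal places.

At the steady state, Δk = 0, so s·k^α = (n + δ)·k.
So s / (n + δ) = (k*)^(1−α) = 5.59^0.55 = 2.5768.
Therefore s = 2.5768 × (n + δ) = 2.5768 × 0.097 = 0.2499.

s ≈ 0.250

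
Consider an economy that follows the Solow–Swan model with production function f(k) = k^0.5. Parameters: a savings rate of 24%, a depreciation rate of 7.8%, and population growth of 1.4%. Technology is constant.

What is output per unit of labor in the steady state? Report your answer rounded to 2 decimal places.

y* ≈ 2.61

Steady state requires s·f(k) = (n + δ)·k, i.e. s·k^α = (n + δ)·k.
Dividing both sides by k: k^(1−α) = s / (n + δ).
k^0.5 = 0.24 / (0.014 + 0.078) = 0.24 / 0.092 = 2.6087
k* = 2.6087^(1/0.5) ≈ 6.8053
y* = (k*)^α = 6.8053^0.5 ≈ 2.6087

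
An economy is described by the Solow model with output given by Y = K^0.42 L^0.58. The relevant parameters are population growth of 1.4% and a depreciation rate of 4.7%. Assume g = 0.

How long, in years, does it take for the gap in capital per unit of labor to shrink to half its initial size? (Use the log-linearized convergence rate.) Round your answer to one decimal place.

Near the steady state the convergence rate is λ = (1 − α)(n + δ).
λ = (1 − 0.42) × 0.061 = 0.58 × 0.061 = 0.03538
Half-life = ln 2 / λ = 0.6931 / 0.03538 ≈ 19.59 years

about 19.6 years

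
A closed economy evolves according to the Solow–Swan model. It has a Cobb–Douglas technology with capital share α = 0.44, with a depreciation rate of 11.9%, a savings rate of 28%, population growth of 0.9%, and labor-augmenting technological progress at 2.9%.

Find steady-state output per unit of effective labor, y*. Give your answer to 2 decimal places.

Steady state requires s·f(k) = (n + g + δ)·k, i.e. s·k^α = (n + g + δ)·k.
Rearranging, k^(1−α) = s / (n + g + δ).
k^0.56 = 0.28 / (0.009 + 0.029 + 0.119) = 0.28 / 0.157 = 1.7834
k* = 1.7834^(1/0.56) ≈ 2.8097
y* = (k*)^α = 2.8097^0.44 ≈ 1.5755

y* ≈ 1.58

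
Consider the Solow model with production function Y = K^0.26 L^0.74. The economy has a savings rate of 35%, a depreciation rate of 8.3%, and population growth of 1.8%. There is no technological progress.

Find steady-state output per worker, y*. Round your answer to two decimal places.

Steady state requires s·f(k) = (n + δ)·k, i.e. s·k^α = (n + δ)·k.
Rearranging, k^(1−α) = s / (n + δ).
k^0.74 = 0.35 / (0.018 + 0.083) = 0.35 / 0.101 = 3.4653
k* = 3.4653^(1/0.74) ≈ 5.3627
y* = (k*)^α = 5.3627^0.26 ≈ 1.5475

y* ≈ 1.55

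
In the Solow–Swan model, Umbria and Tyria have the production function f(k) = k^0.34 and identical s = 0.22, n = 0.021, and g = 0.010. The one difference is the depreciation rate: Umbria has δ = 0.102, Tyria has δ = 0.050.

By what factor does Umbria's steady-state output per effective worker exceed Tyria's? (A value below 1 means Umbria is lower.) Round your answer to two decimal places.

Steady-state y* = [s/(n + g + δ)]^(α/(1−α)), so the ratio is [ (s_U/(n + g + δ)_U) / (s_T/(n + g + δ)_T) ]^0.5152.
s_U/(n + g + δ)_U = 0.22/0.133 = 1.6541; s_T/(n + g + δ)_T = 0.22/0.081 = 2.7160.
Ratio = (1.6541/2.7160)^0.5152 = 0.6090^0.5152 ≈ 0.7745

ratio ≈ 0.77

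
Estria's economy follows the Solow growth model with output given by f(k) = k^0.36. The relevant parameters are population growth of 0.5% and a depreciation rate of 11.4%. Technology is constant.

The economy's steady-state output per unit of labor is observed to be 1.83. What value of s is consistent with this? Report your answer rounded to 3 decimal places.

s ≈ 0.348

In steady state, investment equals break-even investment: s·k^α = (n + δ)·k.
Since y* = [s/(n + δ)]^(α/(1−α)), we have s/(n + δ) = (y*)^((1−α)/α) = 1.83^1.7778 = 2.9281.
Therefore s = 2.9281 × (n + δ) = 2.9281 × 0.119 = 0.3484.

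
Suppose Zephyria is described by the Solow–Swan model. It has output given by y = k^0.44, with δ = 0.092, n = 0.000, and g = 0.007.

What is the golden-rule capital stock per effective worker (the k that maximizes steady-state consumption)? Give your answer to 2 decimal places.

k_gold ≈ 14.35

The golden rule sets f'(k) = n + g + δ, i.e. α·k^(α−1) = n + g + δ.
So k^(1−α) = α / (n + g + δ) = 0.44 / 0.099 = 4.4444.
k_gold = 4.4444^(1/0.56) ≈ 14.3486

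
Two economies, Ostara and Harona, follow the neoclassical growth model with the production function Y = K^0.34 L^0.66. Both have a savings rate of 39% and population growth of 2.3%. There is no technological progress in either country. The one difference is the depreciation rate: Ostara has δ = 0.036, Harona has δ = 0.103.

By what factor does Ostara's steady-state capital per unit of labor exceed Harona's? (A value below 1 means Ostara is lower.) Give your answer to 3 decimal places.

k*_O / k*_H ≈ 3.157

Steady-state k* = [s/(n + δ)]^(1/(1−α)), so the ratio is [ (s_O/(n + δ)_O) / (s_H/(n + δ)_H) ]^1.5152.
s_O/(n + δ)_O = 0.39/0.059 = 6.6102; s_H/(n + δ)_H = 0.39/0.126 = 3.0952.
Ratio = (6.6102/3.0952)^1.5152 = 2.1356^1.5152 ≈ 3.1571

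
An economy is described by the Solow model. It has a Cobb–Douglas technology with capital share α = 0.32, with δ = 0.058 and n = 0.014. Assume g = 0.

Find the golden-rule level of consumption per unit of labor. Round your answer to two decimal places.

c_gold ≈ 1.37

At the golden rule, f'(k) = n + δ, so α·k^(α−1) = n + δ and k_gold = (α/(n + δ))^(1/(1−α)).
k_gold = (0.32/0.072)^(1/0.68) = 4.4444^1.4706 ≈ 8.9676
c_gold = f(k_gold) − (n + δ)·k_gold = 2.0177 − 0.072×8.9676 ≈ 1.3720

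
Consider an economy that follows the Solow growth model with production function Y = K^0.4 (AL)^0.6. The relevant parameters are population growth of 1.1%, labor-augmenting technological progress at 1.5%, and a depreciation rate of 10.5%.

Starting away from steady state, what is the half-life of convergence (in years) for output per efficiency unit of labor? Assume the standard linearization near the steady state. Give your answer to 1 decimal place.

Near the steady state the convergence rate is λ = (1 − α)(n + g + δ).
λ = (1 − 0.4) × 0.131 = 0.6 × 0.131 = 0.0786
Half-life = ln 2 / λ = 0.6931 / 0.0786 ≈ 8.82 years

half-life ≈ 8.8 years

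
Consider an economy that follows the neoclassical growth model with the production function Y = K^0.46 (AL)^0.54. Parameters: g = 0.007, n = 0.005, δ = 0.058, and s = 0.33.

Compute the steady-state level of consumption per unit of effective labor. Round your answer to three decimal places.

Steady state requires s·f(k) = (n + g + δ)·k, i.e. s·k^α = (n + g + δ)·k.
Dividing both sides by k: k^(1−α) = s / (n + g + δ).
k^0.54 = 0.33 / (0.005 + 0.007 + 0.058) = 0.33 / 0.070 = 4.7143
k* = 4.7143^(1/0.54) ≈ 17.6632
y* = (k*)^α = 17.6632^0.46 ≈ 3.7467
c* = (1 − s)·y* = (1 − 0.33) × 3.7467 ≈ 2.5103

c* = 2.510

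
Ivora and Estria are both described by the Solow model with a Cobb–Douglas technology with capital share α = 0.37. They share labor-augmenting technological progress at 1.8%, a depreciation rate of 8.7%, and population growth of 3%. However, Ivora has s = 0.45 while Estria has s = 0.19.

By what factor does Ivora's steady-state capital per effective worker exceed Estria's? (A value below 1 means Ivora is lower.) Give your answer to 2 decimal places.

Steady-state k* = [s/(n + g + δ)]^(1/(1−α)), so the ratio is [ (s_I/(n + g + δ)_I) / (s_E/(n + g + δ)_E) ]^1.5873.
s_I/(n + g + δ)_I = 0.45/0.135 = 3.3333; s_E/(n + g + δ)_E = 0.19/0.135 = 1.4074.
Ratio = (3.3333/1.4074)^1.5873 = 2.3684^1.5873 ≈ 3.9298

k*_I / k*_E ≈ 3.93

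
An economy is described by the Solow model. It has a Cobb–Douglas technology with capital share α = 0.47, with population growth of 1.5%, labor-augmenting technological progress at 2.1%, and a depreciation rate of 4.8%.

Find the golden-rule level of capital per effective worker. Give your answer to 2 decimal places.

k_gold ≈ 25.76

The golden rule sets f'(k) = n + g + δ, i.e. α·k^(α−1) = n + g + δ.
So k^(1−α) = α / (n + g + δ) = 0.47 / 0.084 = 5.5952.
k_gold = 5.5952^(1/0.53) ≈ 25.7616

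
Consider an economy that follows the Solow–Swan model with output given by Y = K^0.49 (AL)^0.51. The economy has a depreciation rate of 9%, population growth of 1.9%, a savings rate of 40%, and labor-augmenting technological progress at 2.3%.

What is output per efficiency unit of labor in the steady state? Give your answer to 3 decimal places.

In steady state, investment equals break-even investment: s·k^α = (n + g + δ)·k.
Dividing both sides by k: k^(1−α) = s / (n + g + δ).
k^0.51 = 0.40 / (0.019 + 0.023 + 0.090) = 0.40 / 0.132 = 3.0303
k* = 3.0303^(1/0.51) ≈ 8.7920
y* = (k*)^α = 8.7920^0.49 ≈ 2.9014

y* = 2.901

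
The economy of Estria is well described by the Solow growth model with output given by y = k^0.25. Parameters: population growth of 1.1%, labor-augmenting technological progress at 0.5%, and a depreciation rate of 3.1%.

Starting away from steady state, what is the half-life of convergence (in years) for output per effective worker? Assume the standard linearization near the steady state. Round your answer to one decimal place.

Near the steady state the convergence rate is λ = (1 − α)(n + g + δ).
λ = (1 − 0.25) × 0.047 = 0.75 × 0.047 = 0.03525
Half-life = ln 2 / λ = 0.6931 / 0.03525 ≈ 19.66 years

t_½ ≈ 19.7 years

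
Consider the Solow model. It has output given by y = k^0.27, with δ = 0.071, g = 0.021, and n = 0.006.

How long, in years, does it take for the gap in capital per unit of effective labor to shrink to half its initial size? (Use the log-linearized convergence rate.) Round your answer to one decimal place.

half-life ≈ 9.7 years

Near the steady state the convergence rate is λ = (1 − α)(n + g + δ).
λ = (1 − 0.27) × 0.098 = 0.73 × 0.098 = 0.07154
Half-life = ln 2 / λ = 0.6931 / 0.07154 ≈ 9.69 years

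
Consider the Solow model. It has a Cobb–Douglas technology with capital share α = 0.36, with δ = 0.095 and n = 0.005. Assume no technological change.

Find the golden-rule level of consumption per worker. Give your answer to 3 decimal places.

At the golden rule, f'(k) = n + δ, so α·k^(α−1) = n + δ and k_gold = (α/(n + δ))^(1/(1−α)).
k_gold = (0.36/0.100)^(1/0.64) = 3.6000^1.5625 ≈ 7.3998
c_gold = f(k_gold) − (n + δ)·k_gold = 2.0555 − 0.100×7.3998 ≈ 1.3155

c_gold ≈ 1.316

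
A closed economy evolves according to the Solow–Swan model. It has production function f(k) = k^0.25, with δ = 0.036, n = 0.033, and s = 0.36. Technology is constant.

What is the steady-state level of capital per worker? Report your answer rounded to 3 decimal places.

At the steady state, Δk = 0, so s·k^α = (n + δ)·k.
Dividing both sides by k: k^(1−α) = s / (n + δ).
k^0.75 = 0.36 / (0.033 + 0.036) = 0.36 / 0.069 = 5.2174
k* = 5.2174^(1/0.75) ≈ 9.0491

k* = 9.049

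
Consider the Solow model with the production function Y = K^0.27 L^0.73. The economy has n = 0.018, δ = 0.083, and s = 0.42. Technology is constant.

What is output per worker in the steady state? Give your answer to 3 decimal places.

Steady state requires s·f(k) = (n + δ)·k, i.e. s·k^α = (n + δ)·k.
Dividing both sides by k: k^(1−α) = s / (n + δ).
k^0.73 = 0.42 / (0.018 + 0.083) = 0.42 / 0.101 = 4.1584
k* = 4.1584^(1/0.73) ≈ 7.0444
y* = (k*)^α = 7.0444^0.27 ≈ 1.6940

y* ≈ 1.694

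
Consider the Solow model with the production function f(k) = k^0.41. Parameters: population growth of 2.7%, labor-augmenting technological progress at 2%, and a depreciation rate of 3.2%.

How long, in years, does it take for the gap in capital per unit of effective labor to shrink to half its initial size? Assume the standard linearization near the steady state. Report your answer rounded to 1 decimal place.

t_½ ≈ 14.9 years

Near the steady state the convergence rate is λ = (1 − α)(n + g + δ).
λ = (1 − 0.41) × 0.079 = 0.59 × 0.079 = 0.04661
Half-life = ln 2 / λ = 0.6931 / 0.04661 ≈ 14.87 years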